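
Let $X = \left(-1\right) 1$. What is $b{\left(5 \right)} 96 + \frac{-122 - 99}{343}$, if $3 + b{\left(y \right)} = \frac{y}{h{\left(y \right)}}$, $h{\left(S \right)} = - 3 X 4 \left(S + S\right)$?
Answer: $- \frac{97633}{343} \approx -284.64$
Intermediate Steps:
$X = -1$
$h{\left(S \right)} = 24 S$ ($h{\left(S \right)} = \left(-3\right) \left(-1\right) 4 \left(S + S\right) = 3 \cdot 4 \cdot 2 S = 3 \cdot 8 S = 24 S$)
$b{\left(y \right)} = - \frac{71}{24}$ ($b{\left(y \right)} = -3 + \frac{y}{24 y} = -3 + y \frac{1}{24 y} = -3 + \frac{1}{24} = - \frac{71}{24}$)
$b{\left(5 \right)} 96 + \frac{-122 - 99}{343} = \left(- \frac{71}{24}\right) 96 + \frac{-122 - 99}{343} = -284 - \frac{221}{343} = - \frac{97633}{343}$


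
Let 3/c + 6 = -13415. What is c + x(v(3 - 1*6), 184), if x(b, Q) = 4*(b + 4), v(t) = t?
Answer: 53681/13421 ≈ 3.9998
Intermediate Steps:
c = -3/13421 (c = 3/(-6 - 13415) = 3/(-13421) = 3*(-1/13421) = -3/13421 ≈ -0.00022353)
x(b, Q) = 16 + 4*b (x(b, Q) = 4*(4 + b) = 16 + 4*b)
c + x(v(3 - 1*6), 184) = -3/13421 + (16 + 4*(3 - 1*6)) = -3/13421 + (16 + 4*(3 - 6)) = -3/13421 + (16 + 4*(-3)) = -3/13421 + (16 - 12) = -3/13421 + 4 = 53681/13421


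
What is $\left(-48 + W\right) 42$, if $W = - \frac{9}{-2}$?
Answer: $-1827$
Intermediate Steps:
$W = \frac{9}{2}$ ($W = \left(-9\right) \left(- \frac{1}{2}\right) = \frac{9}{2} \approx 4.5$)
$\left(-48 + W\right) 42 = \left(-48 + \frac{9}{2}\right) 42 = \left(- \frac{87}{2}\right) 42 = -1827$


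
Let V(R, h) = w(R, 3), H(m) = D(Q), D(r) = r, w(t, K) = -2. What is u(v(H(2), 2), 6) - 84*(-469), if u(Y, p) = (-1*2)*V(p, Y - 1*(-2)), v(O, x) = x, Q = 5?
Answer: 39400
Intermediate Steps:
H(m) = 5
V(R, h) = -2
u(Y, p) = 4 (u(Y, p) = -1*2*(-2) = -2*(-2) = 4)
u(v(H(2), 2), 6) - 84*(-469) = 4 - 84*(-469) = 4 + 39396 = 39400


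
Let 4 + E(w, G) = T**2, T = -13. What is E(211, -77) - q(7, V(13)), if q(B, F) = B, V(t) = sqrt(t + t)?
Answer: 158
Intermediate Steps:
V(t) = sqrt(2)*sqrt(t) (V(t) = sqrt(2*t) = sqrt(2)*sqrt(t))
E(w, G) = 165 (E(w, G) = -4 + (-13)**2 = -4 + 169 = 165)
E(211, -77) - q(7, V(13)) = 165 - 1*7 = 165 - 7 = 158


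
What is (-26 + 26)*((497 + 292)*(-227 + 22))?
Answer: 0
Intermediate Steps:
(-26 + 26)*((497 + 292)*(-227 + 22)) = 0*(789*(-205)) = 0*(-161745) = 0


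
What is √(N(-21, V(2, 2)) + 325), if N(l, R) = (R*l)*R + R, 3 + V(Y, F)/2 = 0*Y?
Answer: I*√437 ≈ 20.905*I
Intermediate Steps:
V(Y, F) = -6 (V(Y, F) = -6 + 2*(0*Y) = -6 + 2*0 = -6 + 0 = -6)
N(l, R) = R + l*R² (N(l, R) = l*R² + R = R + l*R²)
√(N(-21, V(2, 2)) + 325) = √(-6*(1 - 6*(-21)) + 325) = √(-6*(1 + 126) + 325) = √(-6*127 + 325) = √(-762 + 325) = √(-437) = I*√437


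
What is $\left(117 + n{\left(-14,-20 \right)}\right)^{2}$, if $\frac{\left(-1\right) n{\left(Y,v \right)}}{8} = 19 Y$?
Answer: $5040025$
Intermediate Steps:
$n{\left(Y,v \right)} = - 152 Y$ ($n{\left(Y,v \right)} = - 8 \cdot 19 Y = - 152 Y$)
$\left(117 + n{\left(-14,-20 \right)}\right)^{2} = \left(117 - -2128\right)^{2} = \left(117 + 2128\right)^{2} = 2245^{2} = 5040025$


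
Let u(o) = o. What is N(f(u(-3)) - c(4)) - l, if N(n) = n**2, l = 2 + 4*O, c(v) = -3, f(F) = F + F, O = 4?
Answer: -9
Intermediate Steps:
f(F) = 2*F
l = 18 (l = 2 + 4*4 = 2 + 16 = 18)
N(f(u(-3)) - c(4)) - l = (2*(-3) - 1*(-3))**2 - 1*18 = (-6 + 3)**2 - 18 = (-3)**2 - 18 = 9 - 18 = -9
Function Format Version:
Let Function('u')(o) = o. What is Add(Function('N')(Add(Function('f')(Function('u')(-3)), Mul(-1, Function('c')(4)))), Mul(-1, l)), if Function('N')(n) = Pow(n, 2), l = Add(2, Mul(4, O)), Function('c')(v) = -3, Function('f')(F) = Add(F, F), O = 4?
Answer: -9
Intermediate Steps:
Function('f')(F) = Mul(2, F)
l = 18 (l = Add(2, Mul(4, 4)) = Add(2, 16) = 18)
Add(Function('N')(Add(Function('f')(Function('u')(-3)), Mul(-1, Function('c')(4)))), Mul(-1, l)) = Add(Pow(Add(Mul(2, -3), Mul(-1, -3)), 2), Mul(-1, 18)) = Add(Pow(Add(-6, 3), 2), -18) = Add(Pow(-3, 2), -18) = Add(9, -18) = -9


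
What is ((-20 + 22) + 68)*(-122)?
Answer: -8540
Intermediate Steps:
((-20 + 22) + 68)*(-122) = (2 + 68)*(-122) = 70*(-122) = -8540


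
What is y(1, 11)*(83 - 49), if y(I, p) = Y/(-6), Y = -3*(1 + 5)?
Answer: 102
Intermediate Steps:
Y = -18 (Y = -3*6 = -18)
y(I, p) = 3 (y(I, p) = -18/(-6) = -18*(-1/6) = 3)
y(1, 11)*(83 - 49) = 3*(83 - 49) = 3*34 = 102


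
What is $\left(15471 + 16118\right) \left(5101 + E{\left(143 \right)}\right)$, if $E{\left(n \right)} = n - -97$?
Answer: $168716849$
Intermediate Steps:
$E{\left(n \right)} = 97 + n$ ($E{\left(n \right)} = n + 97 = 97 + n$)
$\left(15471 + 16118\right) \left(5101 + E{\left(143 \right)}\right) = \left(15471 + 16118\right) \left(5101 + \left(97 + 143\right)\right) = 31589 \left(5101 + 240\right) = 31589 \cdot 5341 = 168716849$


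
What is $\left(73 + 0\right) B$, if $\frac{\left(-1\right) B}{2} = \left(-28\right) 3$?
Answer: $12264$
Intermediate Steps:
$B = 168$ ($B = - 2 \left(\left(-28\right) 3\right) = \left(-2\right) \left(-84\right) = 168$)
$\left(73 + 0\right) B = \left(73 + 0\right) 168 = 73 \cdot 168 = 12264$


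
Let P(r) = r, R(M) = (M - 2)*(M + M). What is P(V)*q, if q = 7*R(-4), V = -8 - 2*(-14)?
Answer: 6720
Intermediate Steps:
R(M) = 2*M*(-2 + M) (R(M) = (-2 + M)*(2*M) = 2*M*(-2 + M))
V = 20 (V = -8 - 1*(-28) = -8 + 28 = 20)
q = 336 (q = 7*(2*(-4)*(-2 - 4)) = 7*(2*(-4)*(-6)) = 7*48 = 336)
P(V)*q = 20*336 = 6720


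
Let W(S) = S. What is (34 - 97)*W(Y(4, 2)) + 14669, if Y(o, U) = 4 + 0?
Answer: 14417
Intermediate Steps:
Y(o, U) = 4
(34 - 97)*W(Y(4, 2)) + 14669 = (34 - 97)*4 + 14669 = -63*4 + 14669 = -252 + 14669 = 14417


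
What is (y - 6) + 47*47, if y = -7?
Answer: 2196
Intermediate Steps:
(y - 6) + 47*47 = (-7 - 6) + 47*47 = -13 + 2209 = 2196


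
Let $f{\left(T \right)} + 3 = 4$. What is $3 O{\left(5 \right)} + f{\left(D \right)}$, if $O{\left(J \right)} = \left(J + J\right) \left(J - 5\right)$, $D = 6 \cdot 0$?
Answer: $1$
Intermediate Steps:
$D = 0$
$f{\left(T \right)} = 1$ ($f{\left(T \right)} = -3 + 4 = 1$)
$O{\left(J \right)} = 2 J \left(-5 + J\right)$
$3 O{\left(5 \right)} + f{\left(D \right)} = 3 \cdot 2 \cdot 5 \left(-5 + 5\right) + 1 = 3 \cdot 2 \cdot 5 \cdot 0 + 1 = 3 \cdot 0 + 1 = 0 + 1 = 1$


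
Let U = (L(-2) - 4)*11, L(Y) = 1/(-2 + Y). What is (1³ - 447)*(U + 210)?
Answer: -145619/2 ≈ -72810.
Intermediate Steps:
U = -187/4 (U = (1/(-2 - 2) - 4)*11 = (1/(-4) - 4)*11 = (-¼ - 4)*11 = -17/4*11 = -187/4 ≈ -46.750)
(1³ - 447)*(U + 210) = (1³ - 447)*(-187/4 + 210) = (1 - 447)*(653/4) = -446*653/4 = -145619/2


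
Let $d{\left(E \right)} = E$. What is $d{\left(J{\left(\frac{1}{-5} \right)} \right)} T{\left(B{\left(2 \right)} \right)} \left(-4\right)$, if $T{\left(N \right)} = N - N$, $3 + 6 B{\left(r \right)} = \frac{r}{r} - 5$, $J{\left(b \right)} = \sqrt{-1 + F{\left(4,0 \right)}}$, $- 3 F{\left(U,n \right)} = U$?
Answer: $0$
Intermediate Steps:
$F{\left(U,n \right)} = - \frac{U}{3}$
$J{\left(b \right)} = \frac{i \sqrt{21}}{3}$ ($J{\left(b \right)} = \sqrt{-1 - \frac{4}{3}} = \sqrt{- \frac{7}{3}} = \frac{i \sqrt{21}}{3}$)
$B{\left(r \right)} = - \frac{7}{6}$ ($B{\left(r \right)} = - \frac{1}{2} + \frac{\frac{r}{r} - 5}{6} = - \frac{1}{2} + \frac{1 - 5}{6} = - \frac{1}{2} + \frac{1}{6} \left(-4\right) = - \frac{1}{2} - \frac{2}{3} = - \frac{7}{6}$)
$T{\left(N \right)} = 0$
$d{\left(J{\left(\frac{1}{-5} \right)} \right)} T{\left(B{\left(2 \right)} \right)} \left(-4\right) = \frac{i \sqrt{21}}{3} \cdot 0 \left(-4\right) = 0 \left(-4\right) = 0$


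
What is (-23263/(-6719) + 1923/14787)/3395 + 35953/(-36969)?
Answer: -448665921758119/461847324012445 ≈ -0.97146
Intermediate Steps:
(-23263/(-6719) + 1923/14787)/3395 + 35953/(-36969) = (-23263*(-1/6719) + 1923*(1/14787))*(1/3395) + 35953*(-1/36969) = (23263/6719 + 641/4929)*(1/3395) - 35953/36969 = (118970206/33117951)*(1/3395) - 35953/36969 = 118970206/112435443645 - 35953/36969 = -448665921758119/461847324012445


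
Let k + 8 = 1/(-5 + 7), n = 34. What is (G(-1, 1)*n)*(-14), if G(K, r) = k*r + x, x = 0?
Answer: 3570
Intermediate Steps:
k = -15/2 (k = -8 + 1/(-5 + 7) = -8 + 1/2 = -15/2 ≈ -7.5000)
G(K, r) = -15*r/2 (G(K, r) = -15*r/2 + 0 = -15*r/2)
(G(-1, 1)*n)*(-14) = (-15/2*1*34)*(-14) = -15/2*34*(-14) = -255*(-14) = 3570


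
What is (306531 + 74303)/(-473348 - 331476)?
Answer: -190417/402412 ≈ -0.47319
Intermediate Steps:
(306531 + 74303)/(-473348 - 331476) = 380834/(-804824) = 380834*(-1/804824) = -190417/402412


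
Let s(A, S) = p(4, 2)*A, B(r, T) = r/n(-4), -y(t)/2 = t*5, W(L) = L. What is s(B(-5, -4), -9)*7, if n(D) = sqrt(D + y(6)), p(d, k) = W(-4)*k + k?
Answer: -105*I/4 ≈ -26.25*I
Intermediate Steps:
y(t) = -10*t (y(t) = -2*t*5 = -10*t)
p(d, k) = -3*k (p(d, k) = -4*k + k = -3*k)
n(D) = sqrt(-60 + D) (n(D) = sqrt(D - 10*6) = sqrt(D - 60) = sqrt(-60 + D))
B(r, T) = -I*r/8 (B(r, T) = r/(sqrt(-60 - 4)) = r/(sqrt(-64)) = r/((8*I)) = r*(-I/8) = -I*r/8)
s(A, S) = -6*A (s(A, S) = (-3*2)*A = -6*A)
s(B(-5, -4), -9)*7 = -(-3)*I*(-5)/4*7 = -15*I/4*7 = -105*I/4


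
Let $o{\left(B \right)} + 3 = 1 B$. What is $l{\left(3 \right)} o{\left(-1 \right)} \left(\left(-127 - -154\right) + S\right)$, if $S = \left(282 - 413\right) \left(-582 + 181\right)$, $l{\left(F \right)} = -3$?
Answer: $630696$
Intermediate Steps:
$o{\left(B \right)} = -3 + B$ ($o{\left(B \right)} = -3 + 1 B = -3 + B$)
$S = 52531$ ($S = \left(-131\right) \left(-401\right) = 52531$)
$l{\left(3 \right)} o{\left(-1 \right)} \left(\left(-127 - -154\right) + S\right) = - 3 \left(-3 - 1\right) \left(\left(-127 - -154\right) + 52531\right) = \left(-3\right) \left(-4\right) \left(\left(-127 + 154\right) + 52531\right) = 12 \left(27 + 52531\right) = 12 \cdot 52558 = 630696$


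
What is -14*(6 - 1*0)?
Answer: -84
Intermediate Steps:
-14*(6 - 1*0) = -14*(6 + 0) = -14*6 = -84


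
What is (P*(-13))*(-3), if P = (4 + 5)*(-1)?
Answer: -351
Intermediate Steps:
P = -9 (P = 9*(-1) = -9)
(P*(-13))*(-3) = -9*(-13)*(-3) = 117*(-3) = -351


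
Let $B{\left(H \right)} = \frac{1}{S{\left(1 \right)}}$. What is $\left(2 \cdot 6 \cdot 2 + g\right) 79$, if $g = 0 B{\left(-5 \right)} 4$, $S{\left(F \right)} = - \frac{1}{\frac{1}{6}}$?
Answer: $1896$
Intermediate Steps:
$S{\left(F \right)} = -6$ ($S{\left(F \right)} = - \frac{1}{\frac{1}{6}} = \left(-1\right) 6 = -6$)
$B{\left(H \right)} = - \frac{1}{6}$ ($B{\left(H \right)} = \frac{1}{-6} = - \frac{1}{6}$)
$g = 0$ ($g = 0 \left(- \frac{1}{6}\right) 4 = 0 \cdot 4 = 0$)
$\left(2 \cdot 6 \cdot 2 + g\right) 79 = \left(2 \cdot 6 \cdot 2 + 0\right) 79 = \left(12 \cdot 2 + 0\right) 79 = \left(24 + 0\right) 79 = 24 \cdot 79 = 1896$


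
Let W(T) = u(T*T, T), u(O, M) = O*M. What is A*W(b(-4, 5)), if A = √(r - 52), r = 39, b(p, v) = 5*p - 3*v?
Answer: -42875*I*√13 ≈ -1.5459e+5*I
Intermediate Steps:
b(p, v) = -3*v + 5*p
u(O, M) = M*O
W(T) = T³ (W(T) = T*(T*T) = T*T² = T³)
A = I*√13 (A = √(39 - 52) = √(-13) = I*√13 ≈ 3.6056*I)
A*W(b(-4, 5)) = (I*√13)*(-3*5 + 5*(-4))³ = (I*√13)*(-15 - 20)³ = (I*√13)*(-35)³ = (I*√13)*(-42875) = -42875*I*√13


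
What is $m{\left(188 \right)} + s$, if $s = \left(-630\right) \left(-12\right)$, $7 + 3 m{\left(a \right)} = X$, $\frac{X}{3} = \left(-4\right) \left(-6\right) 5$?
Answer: $\frac{23033}{3} \approx 7677.7$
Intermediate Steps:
$X = 360$ ($X = 3 \left(-4\right) \left(-6\right) 5 = 3 \cdot 24 \cdot 5 = 3 \cdot 120 = 360$)
$m{\left(a \right)} = \frac{353}{3}$ ($m{\left(a \right)} = - \frac{7}{3} + \frac{1}{3} \cdot 360 = - \frac{7}{3} + 120 = \frac{353}{3}$)
$s = 7560$
$m{\left(188 \right)} + s = \frac{353}{3} + 7560 = \frac{23033}{3}$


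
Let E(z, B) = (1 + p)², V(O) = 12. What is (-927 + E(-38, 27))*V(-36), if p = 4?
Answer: -10824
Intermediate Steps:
E(z, B) = 25 (E(z, B) = (1 + 4)² = 5² = 25)
(-927 + E(-38, 27))*V(-36) = (-927 + 25)*12 = -902*12 = -10824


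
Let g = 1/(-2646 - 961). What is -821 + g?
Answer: -2961348/3607 ≈ -821.00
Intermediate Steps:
g = -1/3607 (g = 1/(-3607) = -1/3607 ≈ -0.00027724)
-821 + g = -821 - 1/3607 = -2961348/3607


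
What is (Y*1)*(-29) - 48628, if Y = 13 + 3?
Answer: -49092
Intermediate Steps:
Y = 16
(Y*1)*(-29) - 48628 = (16*1)*(-29) - 48628 = 16*(-29) - 48628 = -464 - 48628 = -49092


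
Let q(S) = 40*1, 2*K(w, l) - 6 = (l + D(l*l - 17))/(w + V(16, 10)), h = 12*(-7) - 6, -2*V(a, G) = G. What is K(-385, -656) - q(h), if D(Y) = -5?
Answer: -28199/780 ≈ -36.153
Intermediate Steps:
V(a, G) = -G/2
h = -90 (h = -84 - 6 = -90)
K(w, l) = 3 + (-5 + l)/(2*(-5 + w)) (K(w, l) = 3 + ((l - 5)/(w - ½*10))/2 = 3 + ((-5 + l)/(w - 5))/2 = 3 + ((-5 + l)/(-5 + w))/2 = 3 + (-5 + l)/(2*(-5 + w)))
q(S) = 40
K(-385, -656) - q(h) = (-35 - 656 + 6*(-385))/(2*(-5 - 385)) - 1*40 = (½)*(-35 - 656 - 2310)/(-390) - 40 = (½)*(-1/390)*(-3001) - 40 = 3001/780 - 40 = -28199/780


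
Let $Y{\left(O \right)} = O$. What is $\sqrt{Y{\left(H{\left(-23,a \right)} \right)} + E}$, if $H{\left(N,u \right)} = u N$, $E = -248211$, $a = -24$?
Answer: $i \sqrt{247659} \approx 497.65 i$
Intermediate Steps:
$H{\left(N,u \right)} = N u$
$\sqrt{Y{\left(H{\left(-23,a \right)} \right)} + E} = \sqrt{\left(-23\right) \left(-24\right) - 248211} = \sqrt{552 - 248211} = \sqrt{-247659} = i \sqrt{247659}$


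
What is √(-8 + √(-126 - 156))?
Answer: √(-8 + I*√282) ≈ 2.3023 + 3.647*I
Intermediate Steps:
√(-8 + √(-126 - 156)) = √(-8 + √(-282)) = √(-8 + I*√282)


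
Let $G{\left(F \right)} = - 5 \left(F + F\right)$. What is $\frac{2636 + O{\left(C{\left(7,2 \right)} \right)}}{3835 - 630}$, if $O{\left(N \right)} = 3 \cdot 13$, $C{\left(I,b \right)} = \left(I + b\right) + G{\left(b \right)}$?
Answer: $\frac{535}{641} \approx 0.83463$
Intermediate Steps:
$G{\left(F \right)} = - 10 F$ ($G{\left(F \right)} = - 5 \cdot 2 F = - 10 F$)
$C{\left(I,b \right)} = I - 9 b$ ($C{\left(I,b \right)} = \left(I + b\right) - 10 b = I - 9 b$)
$O{\left(N \right)} = 39$
$\frac{2636 + O{\left(C{\left(7,2 \right)} \right)}}{3835 - 630} = \frac{2636 + 39}{3835 - 630} = \frac{2675}{3205} = 2675 \cdot \frac{1}{3205} = \frac{535}{641}$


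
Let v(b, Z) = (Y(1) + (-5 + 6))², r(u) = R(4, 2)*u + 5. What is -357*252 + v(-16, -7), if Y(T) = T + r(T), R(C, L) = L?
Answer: -89883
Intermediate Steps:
r(u) = 5 + 2*u (r(u) = 2*u + 5 = 5 + 2*u)
Y(T) = 5 + 3*T (Y(T) = T + (5 + 2*T) = 5 + 3*T)
v(b, Z) = 81 (v(b, Z) = ((5 + 3*1) + (-5 + 6))² = ((5 + 3) + 1)² = (8 + 1)² = 9² = 81)
-357*252 + v(-16, -7) = -357*252 + 81 = -89964 + 81 = -89883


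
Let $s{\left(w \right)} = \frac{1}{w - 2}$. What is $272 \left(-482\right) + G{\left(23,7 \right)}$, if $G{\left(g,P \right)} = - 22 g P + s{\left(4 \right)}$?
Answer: $- \frac{269291}{2} \approx -1.3465 \cdot 10^{5}$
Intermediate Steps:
$s{\left(w \right)} = \frac{1}{-2 + w}$
$G{\left(g,P \right)} = \frac{1}{2} - 22 P g$ ($G{\left(g,P \right)} = - 22 g P + \frac{1}{-2 + 4} = - 22 P g + \frac{1}{2} = \frac{1}{2} - 22 P g$)
$272 \left(-482\right) + G{\left(23,7 \right)} = 272 \left(-482\right) + \left(\frac{1}{2} - 154 \cdot 23\right) = -131104 + \left(\frac{1}{2} - 3542\right) = -131104 - \frac{7083}{2} = - \frac{269291}{2}$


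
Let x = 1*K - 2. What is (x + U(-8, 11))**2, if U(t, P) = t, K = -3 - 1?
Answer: 196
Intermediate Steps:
K = -4
x = -6 (x = 1*(-4) - 2 = -4 - 2 = -6)
(x + U(-8, 11))**2 = (-6 - 8)**2 = (-14)**2 = 196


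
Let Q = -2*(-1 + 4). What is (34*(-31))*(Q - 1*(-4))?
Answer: 2108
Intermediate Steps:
Q = -6 (Q = -2*3 = -6)
(34*(-31))*(Q - 1*(-4)) = (34*(-31))*(-6 - 1*(-4)) = -1054*(-6 + 4) = -1054*(-2) = 2108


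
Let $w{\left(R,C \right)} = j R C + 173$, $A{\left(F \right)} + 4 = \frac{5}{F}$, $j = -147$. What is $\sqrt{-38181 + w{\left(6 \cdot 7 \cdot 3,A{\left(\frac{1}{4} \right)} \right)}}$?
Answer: $2 i \sqrt{83590} \approx 578.24 i$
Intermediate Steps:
$A{\left(F \right)} = -4 + \frac{5}{F}$
$w{\left(R,C \right)} = 173 - 147 C R$ ($w{\left(R,C \right)} = - 147 R C + 173 = - 147 C R + 173 = 173 - 147 C R$)
$\sqrt{-38181 + w{\left(6 \cdot 7 \cdot 3,A{\left(\frac{1}{4} \right)} \right)}} = \sqrt{-38181 + \left(173 - 147 \left(-4 + \frac{5}{\frac{1}{4}}\right) 6 \cdot 7 \cdot 3\right)} = \sqrt{-38181 + \left(173 - 147 \left(-4 + 5 \frac{1}{\frac{1}{4}}\right) 42 \cdot 3\right)} = \sqrt{-38181 + \left(173 - 147 \left(-4 + 5 \cdot 4\right) 126\right)} = \sqrt{-38181 + \left(173 - 147 \left(-4 + 20\right) 126\right)} = \sqrt{-38181 + \left(173 - 2352 \cdot 126\right)} = \sqrt{-38181 + \left(173 - 296352\right)} = \sqrt{-38181 - 296179} = \sqrt{-334360} = 2 i \sqrt{83590}$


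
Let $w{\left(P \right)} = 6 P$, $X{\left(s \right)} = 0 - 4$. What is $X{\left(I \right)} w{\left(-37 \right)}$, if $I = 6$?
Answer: $888$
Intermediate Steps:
$X{\left(s \right)} = -4$ ($X{\left(s \right)} = 0 - 4 = -4$)
$X{\left(I \right)} w{\left(-37 \right)} = - 4 \cdot 6 \left(-37\right) = \left(-4\right) \left(-222\right) = 888$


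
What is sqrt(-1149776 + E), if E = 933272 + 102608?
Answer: 2*I*sqrt(28474) ≈ 337.48*I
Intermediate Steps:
E = 1035880
sqrt(-1149776 + E) = sqrt(-1149776 + 1035880) = sqrt(-113896) = 2*I*sqrt(28474)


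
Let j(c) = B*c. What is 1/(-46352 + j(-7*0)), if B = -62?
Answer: -1/46352 ≈ -2.1574e-5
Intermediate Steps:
j(c) = -62*c
1/(-46352 + j(-7*0)) = 1/(-46352 - (-434)*0) = 1/(-46352 - 62*0) = 1/(-46352 + 0) = 1/(-46352) = -1/46352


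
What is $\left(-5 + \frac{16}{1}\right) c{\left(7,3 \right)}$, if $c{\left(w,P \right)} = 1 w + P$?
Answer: $110$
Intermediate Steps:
$c{\left(w,P \right)} = P + w$ ($c{\left(w,P \right)} = w + P = P + w$)
$\left(-5 + \frac{16}{1}\right) c{\left(7,3 \right)} = \left(-5 + \frac{16}{1}\right) \left(3 + 7\right) = \left(-5 + 16 \cdot 1\right) 10 = \left(-5 + 16\right) 10 = 11 \cdot 10 = 110$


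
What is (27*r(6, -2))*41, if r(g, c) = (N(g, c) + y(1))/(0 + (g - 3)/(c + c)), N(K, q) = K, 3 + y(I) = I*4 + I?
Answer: -11808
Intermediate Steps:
y(I) = -3 + 5*I (y(I) = -3 + (I*4 + I) = -3 + (4*I + I) = -3 + 5*I)
r(g, c) = 2*c*(2 + g)/(-3 + g) (r(g, c) = (g + (-3 + 5*1))/(0 + (g - 3)/(c + c)) = (g + (-3 + 5))/(0 + (-3 + g)/((2*c))) = (g + 2)/(0 + (-3 + g)*(1/(2*c))) = (2 + g)/(0 + (-3 + g)/(2*c)) = (2 + g)/(((-3 + g)/(2*c))) = (2 + g)*(2*c/(-3 + g)) = 2*c*(2 + g)/(-3 + g))
(27*r(6, -2))*41 = (27*(2*(-2)*(2 + 6)/(-3 + 6)))*41 = (27*(2*(-2)*8/3))*41 = (27*(2*(-2)*(1/3)*8))*41 = (27*(-32/3))*41 = -288*41 = -11808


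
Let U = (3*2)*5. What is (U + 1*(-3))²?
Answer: 729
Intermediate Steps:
U = 30 (U = 6*5 = 30)
(U + 1*(-3))² = (30 + 1*(-3))² = (30 - 3)² = 27² = 729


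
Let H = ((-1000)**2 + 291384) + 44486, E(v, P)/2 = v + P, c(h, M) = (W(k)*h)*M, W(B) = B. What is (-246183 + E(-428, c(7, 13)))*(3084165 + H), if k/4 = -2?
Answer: -1098356597325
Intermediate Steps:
k = -8 (k = 4*(-2) = -8)
c(h, M) = -8*M*h (c(h, M) = (-8*h)*M = -8*M*h)
E(v, P) = 2*P + 2*v (E(v, P) = 2*(v + P) = 2*(P + v) = 2*P + 2*v)
H = 1335870 (H = (1000000 + 291384) + 44486 = 1291384 + 44486 = 1335870)
(-246183 + E(-428, c(7, 13)))*(3084165 + H) = (-246183 + (2*(-8*13*7) + 2*(-428)))*(3084165 + 1335870) = (-246183 + (2*(-728) - 856))*4420035 = (-246183 + (-1456 - 856))*4420035 = (-246183 - 2312)*4420035 = -248495*4420035 = -1098356597325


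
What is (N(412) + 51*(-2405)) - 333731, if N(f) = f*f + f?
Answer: -286230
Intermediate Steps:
N(f) = f + f² (N(f) = f² + f = f + f²)
(N(412) + 51*(-2405)) - 333731 = (412*(1 + 412) + 51*(-2405)) - 333731 = (412*413 - 122655) - 333731 = (170156 - 122655) - 333731 = 47501 - 333731 = -286230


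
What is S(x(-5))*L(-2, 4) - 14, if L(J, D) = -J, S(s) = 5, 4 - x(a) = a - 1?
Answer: -4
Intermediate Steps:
x(a) = 5 - a (x(a) = 4 - (a - 1) = 4 - (-1 + a) = 4 + (1 - a) = 5 - a)
S(x(-5))*L(-2, 4) - 14 = 5*(-1*(-2)) - 14 = 5*2 - 14 = 10 - 14 = -4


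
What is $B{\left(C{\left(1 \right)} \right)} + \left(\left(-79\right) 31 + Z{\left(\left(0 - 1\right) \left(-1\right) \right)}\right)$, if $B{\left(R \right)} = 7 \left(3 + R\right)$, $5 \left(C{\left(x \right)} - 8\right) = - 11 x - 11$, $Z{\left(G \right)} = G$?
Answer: $- \frac{12009}{5} \approx -2401.8$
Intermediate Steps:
$C{\left(x \right)} = \frac{29}{5} - \frac{11 x}{5}$ ($C{\left(x \right)} = 8 + \frac{- 11 x - 11}{5} = 8 + \frac{-11 - 11 x}{5} = 8 - \left(\frac{11}{5} + \frac{11 x}{5}\right) = \frac{29}{5} - \frac{11 x}{5}$)
$B{\left(R \right)} = 21 + 7 R$
$B{\left(C{\left(1 \right)} \right)} + \left(\left(-79\right) 31 + Z{\left(\left(0 - 1\right) \left(-1\right) \right)}\right) = \left(21 + 7 \left(\frac{29}{5} - \frac{11}{5}\right)\right) - \left(2449 - \left(0 - 1\right) \left(-1\right)\right) = \left(21 + 7 \left(\frac{29}{5} - \frac{11}{5}\right)\right) - 2448 = \left(21 + 7 \cdot \frac{18}{5}\right) + \left(-2449 + 1\right) = \left(21 + \frac{126}{5}\right) - 2448 = \frac{231}{5} - 2448 = - \frac{12009}{5}$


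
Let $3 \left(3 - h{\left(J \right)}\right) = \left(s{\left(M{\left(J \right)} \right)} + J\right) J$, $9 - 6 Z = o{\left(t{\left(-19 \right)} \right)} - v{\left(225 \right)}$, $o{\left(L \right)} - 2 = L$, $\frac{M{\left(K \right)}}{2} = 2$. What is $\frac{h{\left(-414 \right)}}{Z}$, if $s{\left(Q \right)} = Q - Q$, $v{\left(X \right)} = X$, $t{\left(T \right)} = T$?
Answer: $- \frac{342774}{251} \approx -1365.6$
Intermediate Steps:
$M{\left(K \right)} = 4$ ($M{\left(K \right)} = 2 \cdot 2 = 4$)
$s{\left(Q \right)} = 0$
$o{\left(L \right)} = 2 + L$
$Z = \frac{251}{6}$ ($Z = \frac{3}{2} - \frac{\left(2 - 19\right) - 225}{6} = \frac{3}{2} - \frac{-17 - 225}{6} = \frac{3}{2} - - \frac{121}{3} = \frac{3}{2} + \frac{121}{3} = \frac{251}{6} \approx 41.833$)
$h{\left(J \right)} = 3 - \frac{J^{2}}{3}$ ($h{\left(J \right)} = 3 - \frac{\left(0 + J\right) J}{3} = 3 - \frac{J J}{3} = 3 - \frac{J^{2}}{3}$)
$\frac{h{\left(-414 \right)}}{Z} = \frac{3 - \frac{\left(-414\right)^{2}}{3}}{\frac{251}{6}} = \left(3 - 57132\right) \frac{6}{251} = \left(-57129\right) \frac{6}{251} = - \frac{342774}{251}$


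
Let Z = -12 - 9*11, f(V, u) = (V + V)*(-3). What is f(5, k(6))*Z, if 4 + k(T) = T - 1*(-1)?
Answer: 3330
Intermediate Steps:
k(T) = -3 + T (k(T) = -4 + (T - 1*(-1)) = -4 + (T + 1) = -4 + (1 + T) = -3 + T)
f(V, u) = -6*V (f(V, u) = (2*V)*(-3) = -6*V)
Z = -111 (Z = -12 - 99 = -111)
f(5, k(6))*Z = -6*5*(-111) = -30*(-111) = 3330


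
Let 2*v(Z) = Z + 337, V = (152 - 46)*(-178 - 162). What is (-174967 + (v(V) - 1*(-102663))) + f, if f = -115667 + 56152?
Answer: -299341/2 ≈ -1.4967e+5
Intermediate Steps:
V = -36040 (V = 106*(-340) = -36040)
v(Z) = 337/2 + Z/2 (v(Z) = (Z + 337)/2 = (337 + Z)/2 = 337/2 + Z/2)
f = -59515
(-174967 + (v(V) - 1*(-102663))) + f = (-174967 + ((337/2 + (½)*(-36040)) - 1*(-102663))) - 59515 = (-174967 + ((337/2 - 18020) + 102663)) - 59515 = (-174967 + (-35703/2 + 102663)) - 59515 = (-174967 + 169623/2) - 59515 = -180311/2 - 59515 = -299341/2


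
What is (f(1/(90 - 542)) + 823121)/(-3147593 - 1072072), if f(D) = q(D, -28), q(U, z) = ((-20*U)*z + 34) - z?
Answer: -31006513/158940715 ≈ -0.19508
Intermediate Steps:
q(U, z) = 34 - z - 20*U*z (q(U, z) = (-20*U*z + 34) - z = (34 - 20*U*z) - z = 34 - z - 20*U*z)
f(D) = 62 + 560*D (f(D) = 34 - 1*(-28) - 20*D*(-28) = 34 + 28 + 560*D = 62 + 560*D)
(f(1/(90 - 542)) + 823121)/(-3147593 - 1072072) = ((62 + 560/(90 - 542)) + 823121)/(-3147593 - 1072072) = ((62 + 560/(-452)) + 823121)/(-4219665) = ((62 + 560*(-1/452)) + 823121)*(-1/4219665) = ((62 - 140/113) + 823121)*(-1/4219665) = (6866/113 + 823121)*(-1/4219665) = (93019539/113)*(-1/4219665) = -31006513/158940715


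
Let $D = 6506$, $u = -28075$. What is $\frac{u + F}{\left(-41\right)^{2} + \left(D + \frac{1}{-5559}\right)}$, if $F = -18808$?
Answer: $- \frac{260622597}{45511532} \approx -5.7265$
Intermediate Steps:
$\frac{u + F}{\left(-41\right)^{2} + \left(D + \frac{1}{-5559}\right)} = \frac{-28075 - 18808}{\left(-41\right)^{2} + \left(6506 + \frac{1}{-5559}\right)} = - \frac{46883}{1681 + \left(6506 - \frac{1}{5559}\right)} = - \frac{46883}{1681 + \frac{36166853}{5559}} = - \frac{46883}{\frac{45511532}{5559}} = \left(-46883\right) \frac{5559}{45511532} = - \frac{260622597}{45511532}$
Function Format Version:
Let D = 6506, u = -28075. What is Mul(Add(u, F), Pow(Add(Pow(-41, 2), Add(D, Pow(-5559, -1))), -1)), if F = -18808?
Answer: Rational(-260622597, 45511532) ≈ -5.7265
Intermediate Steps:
Mul(Add(u, F), Pow(Add(Pow(-41, 2), Add(D, Pow(-5559, -1))), -1)) = Mul(Add(-28075, -18808), Pow(Add(Pow(-41, 2), Add(6506, Pow(-5559, -1))), -1)) = Mul(-46883, Pow(Add(1681, Add(6506, Rational(-1, 5559))), -1)) = Mul(-46883, Pow(Add(1681, Rational(36166853, 5559)), -1)) = Mul(-46883, Pow(Rational(45511532, 5559), -1)) = Mul(-46883, Rational(5559, 45511532)) = Rational(-260622597, 45511532)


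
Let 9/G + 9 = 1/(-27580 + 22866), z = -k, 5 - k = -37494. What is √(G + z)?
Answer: I*√67501887295073/42427 ≈ 193.65*I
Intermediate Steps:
k = 37499 (k = 5 - 1*(-37494) = 5 + 37494 = 37499)
z = -37499 (z = -1*37499 = -37499)
G = -42426/42427 (G = 9/(-9 + 1/(-27580 + 22866)) = 9/(-9 + 1/(-4714)) = 9/(-9 - 1/4714) = 9/(-42427/4714) = 9*(-4714/42427) = -42426/42427 ≈ -0.99998)
√(G + z) = √(-42426/42427 - 37499) = √(-1591012499/42427) = I*√67501887295073/42427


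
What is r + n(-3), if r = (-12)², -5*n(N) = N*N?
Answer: 711/5 ≈ 142.20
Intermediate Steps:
n(N) = -N²/5 (n(N) = -N*N/5 = -N²/5)
r = 144
r + n(-3) = 144 - ⅕*(-3)² = 144 - ⅕*9 = 144 - 9/5 = 711/5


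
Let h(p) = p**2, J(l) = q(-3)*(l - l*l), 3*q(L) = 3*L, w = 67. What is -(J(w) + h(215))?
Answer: -59491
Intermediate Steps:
q(L) = L (q(L) = (3*L)/3 = L)
J(l) = -3*l + 3*l**2 (J(l) = -3*(l - l*l) = -3*(l - l**2) = -3*l + 3*l**2)
-(J(w) + h(215)) = -(3*67*(-1 + 67) + 215**2) = -(3*67*66 + 46225) = -(13266 + 46225) = -1*59491 = -59491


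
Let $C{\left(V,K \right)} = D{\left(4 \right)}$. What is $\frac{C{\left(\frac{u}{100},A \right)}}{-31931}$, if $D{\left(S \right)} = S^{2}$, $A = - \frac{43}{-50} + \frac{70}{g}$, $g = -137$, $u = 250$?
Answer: $- \frac{16}{31931} \approx -0.00050108$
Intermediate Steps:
$A = \frac{2391}{6850}$ ($A = - \frac{43}{-50} + \frac{70}{-137} = \left(-43\right) \left(- \frac{1}{50}\right) + 70 \left(- \frac{1}{137}\right) = \frac{43}{50} - \frac{70}{137} = \frac{2391}{6850} \approx 0.34905$)
$C{\left(V,K \right)} = 16$ ($C{\left(V,K \right)} = 4^{2} = 16$)
$\frac{C{\left(\frac{u}{100},A \right)}}{-31931} = \frac{16}{-31931} = 16 \left(- \frac{1}{31931}\right) = - \frac{16}{31931}$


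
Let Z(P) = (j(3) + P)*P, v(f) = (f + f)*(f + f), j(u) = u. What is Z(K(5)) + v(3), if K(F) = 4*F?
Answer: 496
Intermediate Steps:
v(f) = 4*f² (v(f) = (2*f)*(2*f) = 4*f²)
Z(P) = P*(3 + P) (Z(P) = (3 + P)*P = P*(3 + P))
Z(K(5)) + v(3) = (4*5)*(3 + 4*5) + 4*3² = 20*(3 + 20) + 4*9 = 20*23 + 36 = 460 + 36 = 496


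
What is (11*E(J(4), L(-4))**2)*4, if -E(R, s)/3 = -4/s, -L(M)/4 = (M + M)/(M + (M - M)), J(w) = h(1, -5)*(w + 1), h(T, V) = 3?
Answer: 99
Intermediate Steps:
J(w) = 3 + 3*w (J(w) = 3*(w + 1) = 3*(1 + w) = 3 + 3*w)
L(M) = -8 (L(M) = -4*(M + M)/(M + (M - M)) = -4*2*M/(M + 0) = -4*2*M/M = -4*2 = -8)
E(R, s) = 12/s (E(R, s) = -(-12)/s = 12/s)
(11*E(J(4), L(-4))**2)*4 = (11*(12/(-8))**2)*4 = (11*(12*(-1/8))**2)*4 = (11*(-3/2)**2)*4 = (11*(9/4))*4 = (99/4)*4 = 99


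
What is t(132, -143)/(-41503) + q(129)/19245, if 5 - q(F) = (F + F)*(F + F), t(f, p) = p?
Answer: -250876922/72611385 ≈ -3.4551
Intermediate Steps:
q(F) = 5 - 4*F² (q(F) = 5 - (F + F)*(F + F) = 5 - 2*F*2*F = 5 - 4*F²)
t(132, -143)/(-41503) + q(129)/19245 = -143/(-41503) + (5 - 4*129²)/19245 = -143*(-1/41503) + (5 - 4*16641)*(1/19245) = 13/3773 + (5 - 66564)*(1/19245) = 13/3773 - 66559*1/19245 = 13/3773 - 66559/19245 = -250876922/72611385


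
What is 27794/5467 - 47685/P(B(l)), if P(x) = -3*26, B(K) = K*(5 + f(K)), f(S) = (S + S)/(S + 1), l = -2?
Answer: 87620609/142142 ≈ 616.43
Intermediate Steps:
f(S) = 2*S/(1 + S) (f(S) = (2*S)/(1 + S) = 2*S/(1 + S))
B(K) = K*(5 + 2*K/(1 + K))
P(x) = -78
27794/5467 - 47685/P(B(l)) = 27794/5467 - 47685/(-78) = 27794*(1/5467) - 47685*(-1/78) = 27794/5467 + 15895/26 = 87620609/142142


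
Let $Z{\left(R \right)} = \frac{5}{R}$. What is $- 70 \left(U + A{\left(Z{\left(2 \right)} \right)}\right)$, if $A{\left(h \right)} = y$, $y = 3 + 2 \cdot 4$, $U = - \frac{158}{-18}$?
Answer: $- \frac{12460}{9} \approx -1384.4$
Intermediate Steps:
$U = \frac{79}{9}$ ($U = \left(-158\right) \left(- \frac{1}{18}\right) = \frac{79}{9} \approx 8.7778$)
$y = 11$ ($y = 3 + 8 = 11$)
$A{\left(h \right)} = 11$
$- 70 \left(U + A{\left(Z{\left(2 \right)} \right)}\right) = - 70 \left(\frac{79}{9} + 11\right) = \left(-70\right) \frac{178}{9} = - \frac{12460}{9}$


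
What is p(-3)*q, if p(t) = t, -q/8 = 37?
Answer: 888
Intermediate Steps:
q = -296 (q = -8*37 = -296)
p(-3)*q = -3*(-296) = 888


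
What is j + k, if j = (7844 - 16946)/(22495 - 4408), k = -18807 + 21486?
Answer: 16148657/6029 ≈ 2678.5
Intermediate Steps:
k = 2679
j = -3034/6029 (j = -9102/18087 = -9102*1/18087 = -3034/6029 ≈ -0.50323)
j + k = -3034/6029 + 2679 = 16148657/6029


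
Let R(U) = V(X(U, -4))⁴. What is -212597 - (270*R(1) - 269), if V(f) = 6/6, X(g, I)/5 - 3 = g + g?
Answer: -212598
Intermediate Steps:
X(g, I) = 15 + 10*g (X(g, I) = 15 + 5*(g + g) = 15 + 5*(2*g) = 15 + 10*g)
V(f) = 1 (V(f) = 6*(⅙) = 1)
R(U) = 1 (R(U) = 1⁴ = 1)
-212597 - (270*R(1) - 269) = -212597 - (270*1 - 269) = -212597 - (270 - 269) = -212597 - 1*1 = -212597 - 1 = -212598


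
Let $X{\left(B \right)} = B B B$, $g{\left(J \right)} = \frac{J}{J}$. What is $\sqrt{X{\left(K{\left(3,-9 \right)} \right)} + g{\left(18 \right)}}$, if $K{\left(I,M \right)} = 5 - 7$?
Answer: $i \sqrt{7} \approx 2.6458 i$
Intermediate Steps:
$K{\left(I,M \right)} = -2$ ($K{\left(I,M \right)} = 5 - 7 = -2$)
$g{\left(J \right)} = 1$
$X{\left(B \right)} = B^{3}$ ($X{\left(B \right)} = B^{2} B = B^{3}$)
$\sqrt{X{\left(K{\left(3,-9 \right)} \right)} + g{\left(18 \right)}} = \sqrt{\left(-2\right)^{3} + 1} = \sqrt{-8 + 1} = \sqrt{-7} = i \sqrt{7}$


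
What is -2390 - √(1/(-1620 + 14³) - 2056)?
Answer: -2390 - I*√649374983/562 ≈ -2390.0 - 45.343*I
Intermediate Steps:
-2390 - √(1/(-1620 + 14³) - 2056) = -2390 - √(1/(-1620 + 2744) - 2056) = -2390 - √(1/1124 - 2056) = -2390 - √(-2310943/1124) = -2390 - I*√649374983/562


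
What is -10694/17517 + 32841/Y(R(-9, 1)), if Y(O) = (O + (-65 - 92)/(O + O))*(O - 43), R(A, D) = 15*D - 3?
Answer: -13850047462/71136537 ≈ -194.70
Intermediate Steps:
R(A, D) = -3 + 15*D
Y(O) = (-43 + O)*(O - 157/(2*O)) (Y(O) = (O - 157*1/(2*O))*(-43 + O) = (O - 157/(2*O))*(-43 + O) = (-43 + O)*(O - 157/(2*O)))
-10694/17517 + 32841/Y(R(-9, 1)) = -10694/17517 + 32841/(-157/2 + (-3 + 15*1)² - 43*(-3 + 15*1) + 6751/(2*(-3 + 15*1))) = -10694*1/17517 + 32841/(-157/2 + (-3 + 15)² - 43*(-3 + 15) + 6751/(2*(-3 + 15))) = -10694/17517 + 32841/(-157/2 + 12² - 43*12 + (6751/2)/12) = -10694/17517 + 32841/(-157/2 + 144 - 516 + (6751/2)*(1/12)) = -10694/17517 + 32841/(-157/2 + 144 - 516 + 6751/24) = -10694/17517 + 32841/(-4061/24) = -10694/17517 + 32841*(-24/4061) = -10694/17517 - 788184/4061 = -13850047462/71136537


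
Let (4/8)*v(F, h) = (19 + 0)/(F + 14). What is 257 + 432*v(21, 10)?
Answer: 25411/35 ≈ 726.03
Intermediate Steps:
v(F, h) = 38/(14 + F) (v(F, h) = 2*((19 + 0)/(F + 14)) = 2*(19/(14 + F)) = 38/(14 + F))
257 + 432*v(21, 10) = 257 + 432*(38/(14 + 21)) = 257 + 432*(38/35) = 257 + 16416/35 = 25411/35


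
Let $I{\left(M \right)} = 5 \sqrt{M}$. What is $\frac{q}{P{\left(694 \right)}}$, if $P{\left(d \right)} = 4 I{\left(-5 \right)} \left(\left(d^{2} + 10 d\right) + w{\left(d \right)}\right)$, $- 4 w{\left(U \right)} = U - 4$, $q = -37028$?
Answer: $\frac{18514 i \sqrt{5}}{24420175} \approx 0.0016953 i$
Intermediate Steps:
$w{\left(U \right)} = 1 - \frac{U}{4}$ ($w{\left(U \right)} = - \frac{U - 4}{4} = - \frac{-4 + U}{4} = 1 - \frac{U}{4}$)
$P{\left(d \right)} = 20 i \sqrt{5} \left(1 + d^{2} + \frac{39 d}{4}\right)$ ($P{\left(d \right)} = 4 \cdot 5 \sqrt{-5} \left(\left(d^{2} + 10 d\right) - \left(-1 + \frac{d}{4}\right)\right) = 4 \cdot 5 i \sqrt{5} \left(1 + d^{2} + \frac{39 d}{4}\right) = 20 i \sqrt{5} \left(1 + d^{2} + \frac{39 d}{4}\right)$)
$\frac{q}{P{\left(694 \right)}} = - \frac{37028}{i \sqrt{5} \left(20 + 20 \cdot 694^{2} + 195 \cdot 694\right)} = - \frac{37028}{i \sqrt{5} \left(20 + 20 \cdot 481636 + 135330\right)} = - \frac{37028}{i \sqrt{5} \left(20 + 9632720 + 135330\right)} = - \frac{37028}{i \sqrt{5} \cdot 9768070} = - \frac{37028}{9768070 i \sqrt{5}} = - 37028 \left(- \frac{i \sqrt{5}}{48840350}\right) = \frac{18514 i \sqrt{5}}{24420175}$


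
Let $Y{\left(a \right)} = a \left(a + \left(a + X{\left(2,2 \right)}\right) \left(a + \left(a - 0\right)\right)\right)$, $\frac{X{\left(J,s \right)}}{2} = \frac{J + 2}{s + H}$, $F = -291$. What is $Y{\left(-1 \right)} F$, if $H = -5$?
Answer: $1843$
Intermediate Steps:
$X{\left(J,s \right)} = \frac{2 \left(2 + J\right)}{-5 + s}$ ($X{\left(J,s \right)} = 2 \frac{J + 2}{s - 5} = 2 \frac{2 + J}{-5 + s} = \frac{2 \left(2 + J\right)}{-5 + s}$)
$Y{\left(a \right)} = a \left(a + 2 a \left(- \frac{8}{3} + a\right)\right)$ ($Y{\left(a \right)} = a \left(a + \left(a + \frac{2 \left(2 + 2\right)}{-5 + 2}\right) \left(a + \left(a - 0\right)\right)\right) = a \left(a + \left(a + 2 \frac{1}{-3} \cdot 4\right) \left(a + \left(a + 0\right)\right)\right) = a \left(a + \left(a + 2 \left(- \frac{1}{3}\right) 4\right) \left(a + a\right)\right) = a \left(a + \left(a - \frac{8}{3}\right) 2 a\right) = a \left(a + \left(- \frac{8}{3} + a\right) 2 a\right) = a \left(a + 2 a \left(- \frac{8}{3} + a\right)\right)$)
$Y{\left(-1 \right)} F = \frac{\left(-1\right)^{2} \left(-13 + 6 \left(-1\right)\right)}{3} \left(-291\right) = \frac{1}{3} \cdot 1 \left(-13 - 6\right) \left(-291\right) = \frac{1}{3} \cdot 1 \left(-19\right) \left(-291\right) = \left(- \frac{19}{3}\right) \left(-291\right) = 1843$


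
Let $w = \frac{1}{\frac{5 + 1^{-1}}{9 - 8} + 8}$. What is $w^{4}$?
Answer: $\frac{1}{38416} \approx 2.6031 \cdot 10^{-5}$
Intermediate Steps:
$w = \frac{1}{14}$ ($w = \frac{1}{\frac{5 + 1}{1} + 8} = \frac{1}{6 \cdot 1 + 8} = \frac{1}{6 + 8} = \frac{1}{14} \approx 0.071429$)
$w^{4} = \left(\frac{1}{14}\right)^{4} = \frac{1}{38416}$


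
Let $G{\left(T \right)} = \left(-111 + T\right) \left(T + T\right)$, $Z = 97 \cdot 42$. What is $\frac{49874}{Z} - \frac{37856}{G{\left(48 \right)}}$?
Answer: $\frac{339184}{18333} \approx 18.501$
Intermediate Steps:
$Z = 4074$
$G{\left(T \right)} = 2 T \left(-111 + T\right)$ ($G{\left(T \right)} = \left(-111 + T\right) 2 T = 2 T \left(-111 + T\right)$)
$\frac{49874}{Z} - \frac{37856}{G{\left(48 \right)}} = \frac{49874}{4074} - \frac{37856}{2 \cdot 48 \left(-111 + 48\right)} = 49874 \cdot \frac{1}{4074} - \frac{37856}{2 \cdot 48 \left(-63\right)} = \frac{24937}{2037} - \frac{37856}{-6048} = \frac{24937}{2037} - - \frac{169}{27} = \frac{24937}{2037} + \frac{169}{27} = \frac{339184}{18333}$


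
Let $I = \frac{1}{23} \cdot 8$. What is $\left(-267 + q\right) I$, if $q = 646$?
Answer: $\frac{3032}{23} \approx 131.83$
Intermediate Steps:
$I = \frac{8}{23}$ ($I = \frac{1}{23} \cdot 8 = \frac{8}{23} \approx 0.34783$)
$\left(-267 + q\right) I = \left(-267 + 646\right) \frac{8}{23} = 379 \cdot \frac{8}{23} = \frac{3032}{23}$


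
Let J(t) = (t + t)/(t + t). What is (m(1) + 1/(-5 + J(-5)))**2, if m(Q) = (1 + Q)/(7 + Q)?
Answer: 0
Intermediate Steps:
J(t) = 1 (J(t) = (2*t)/((2*t)) = (2*t)*(1/(2*t)) = 1)
m(Q) = (1 + Q)/(7 + Q)
(m(1) + 1/(-5 + J(-5)))**2 = ((1 + 1)/(7 + 1) + 1/(-5 + 1))**2 = (2/8 + 1/(-4))**2 = ((1/8)*2 - 1/4)**2 = (1/4 - 1/4)**2 = 0**2 = 0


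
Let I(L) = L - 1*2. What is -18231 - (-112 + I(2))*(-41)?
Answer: -22823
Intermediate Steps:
I(L) = -2 + L (I(L) = L - 2 = -2 + L)
-18231 - (-112 + I(2))*(-41) = -18231 - (-112 + (-2 + 2))*(-41) = -18231 - (-112 + 0)*(-41) = -18231 - (-112)*(-41) = -18231 - 1*4592 = -18231 - 4592 = -22823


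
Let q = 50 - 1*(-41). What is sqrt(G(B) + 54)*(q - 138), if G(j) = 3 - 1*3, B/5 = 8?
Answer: -141*sqrt(6) ≈ -345.38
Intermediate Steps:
B = 40 (B = 5*8 = 40)
G(j) = 0 (G(j) = 3 - 3 = 0)
q = 91 (q = 50 + 41 = 91)
sqrt(G(B) + 54)*(q - 138) = sqrt(0 + 54)*(91 - 138) = sqrt(54)*(-47) = (3*sqrt(6))*(-47) = -141*sqrt(6)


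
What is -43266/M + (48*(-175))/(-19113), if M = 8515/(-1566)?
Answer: 431688118276/54249065 ≈ 7957.5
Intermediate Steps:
M = -8515/1566 (M = 8515*(-1/1566) = -8515/1566 ≈ -5.4374)
-43266/M + (48*(-175))/(-19113) = -43266/(-8515/1566) + (48*(-175))/(-19113) = -43266*(-1566/8515) - 8400*(-1/19113) = 67754556/8515 + 2800/6371 = 431688118276/54249065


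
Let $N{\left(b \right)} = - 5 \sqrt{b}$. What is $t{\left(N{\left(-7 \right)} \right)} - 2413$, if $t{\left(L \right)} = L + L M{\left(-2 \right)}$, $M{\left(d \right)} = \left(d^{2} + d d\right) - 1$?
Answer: $-2413 - 40 i \sqrt{7} \approx -2413.0 - 105.83 i$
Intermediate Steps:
$M{\left(d \right)} = -1 + 2 d^{2}$ ($M{\left(d \right)} = \left(d^{2} + d^{2}\right) - 1 = 2 d^{2} - 1 = -1 + 2 d^{2}$)
$t{\left(L \right)} = 8 L$ ($t{\left(L \right)} = L + L \left(-1 + 2 \left(-2\right)^{2}\right) = L + L \left(-1 + 2 \cdot 4\right) = L + L \left(-1 + 8\right) = L + L 7 = L + 7 L = 8 L$)
$t{\left(N{\left(-7 \right)} \right)} - 2413 = 8 \left(- 5 \sqrt{-7}\right) - 2413 = 8 \left(- 5 i \sqrt{7}\right) - 2413 = - 40 i \sqrt{7} - 2413 = -2413 - 40 i \sqrt{7}$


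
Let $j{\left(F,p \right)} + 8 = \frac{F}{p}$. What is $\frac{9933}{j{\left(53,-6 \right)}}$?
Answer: $- \frac{59598}{101} \approx -590.08$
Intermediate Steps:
$j{\left(F,p \right)} = -8 + \frac{F}{p}$
$\frac{9933}{j{\left(53,-6 \right)}} = \frac{9933}{-8 + \frac{53}{-6}} = \frac{9933}{-8 + 53 \left(- \frac{1}{6}\right)} = \frac{9933}{-8 - \frac{53}{6}} = \frac{9933}{- \frac{101}{6}} = 9933 \left(- \frac{6}{101}\right) = - \frac{59598}{101}$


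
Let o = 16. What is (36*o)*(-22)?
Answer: -12672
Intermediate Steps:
(36*o)*(-22) = (36*16)*(-22) = 576*(-22) = -12672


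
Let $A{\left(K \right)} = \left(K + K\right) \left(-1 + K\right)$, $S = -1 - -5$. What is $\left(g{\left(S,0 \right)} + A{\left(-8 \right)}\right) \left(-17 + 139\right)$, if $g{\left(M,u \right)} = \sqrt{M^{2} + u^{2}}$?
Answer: $18056$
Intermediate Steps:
$S = 4$ ($S = -1 + 5 = 4$)
$A{\left(K \right)} = 2 K \left(-1 + K\right)$
$\left(g{\left(S,0 \right)} + A{\left(-8 \right)}\right) \left(-17 + 139\right) = \left(\sqrt{4^{2} + 0^{2}} + 2 \left(-8\right) \left(-1 - 8\right)\right) \left(-17 + 139\right) = \left(\sqrt{16 + 0} + 2 \left(-8\right) \left(-9\right)\right) 122 = \left(\sqrt{16} + 144\right) 122 = \left(4 + 144\right) 122 = 148 \cdot 122 = 18056$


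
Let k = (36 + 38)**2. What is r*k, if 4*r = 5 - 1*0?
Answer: 6845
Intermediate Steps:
k = 5476 (k = 74**2 = 5476)
r = 5/4 (r = (5 - 1*0)/4 = (5 + 0)/4 = (1/4)*5 = 5/4 ≈ 1.2500)
r*k = (5/4)*5476 = 6845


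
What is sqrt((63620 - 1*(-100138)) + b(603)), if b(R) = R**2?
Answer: sqrt(527367) ≈ 726.20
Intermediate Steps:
sqrt((63620 - 1*(-100138)) + b(603)) = sqrt((63620 - 1*(-100138)) + 603**2) = sqrt((63620 + 100138) + 363609) = sqrt(163758 + 363609) = sqrt(527367)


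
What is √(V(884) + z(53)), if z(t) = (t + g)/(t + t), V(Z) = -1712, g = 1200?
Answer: I*√19103214/106 ≈ 41.233*I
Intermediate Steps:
z(t) = (1200 + t)/(2*t) (z(t) = (t + 1200)/(t + t) = (1200 + t)/((2*t)) = (1200 + t)*(1/(2*t)) = (1200 + t)/(2*t))
√(V(884) + z(53)) = √(-1712 + (½)*(1200 + 53)/53) = √(-1712 + (½)*(1/53)*1253) = √(-1712 + 1253/106) = √(-180219/106) = I*√19103214/106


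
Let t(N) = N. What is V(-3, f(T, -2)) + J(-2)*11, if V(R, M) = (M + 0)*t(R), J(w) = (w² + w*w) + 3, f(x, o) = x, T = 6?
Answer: 103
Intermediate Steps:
J(w) = 3 + 2*w² (J(w) = (w² + w²) + 3 = 2*w² + 3 = 3 + 2*w²)
V(R, M) = M*R (V(R, M) = (M + 0)*R = M*R)
V(-3, f(T, -2)) + J(-2)*11 = 6*(-3) + (3 + 2*(-2)²)*11 = -18 + (3 + 2*4)*11 = -18 + (3 + 8)*11 = -18 + 11*11 = -18 + 121 = 103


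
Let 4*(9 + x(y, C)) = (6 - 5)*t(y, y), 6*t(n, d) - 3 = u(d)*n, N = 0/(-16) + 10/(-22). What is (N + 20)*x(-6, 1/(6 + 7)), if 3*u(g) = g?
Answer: -14405/88 ≈ -163.69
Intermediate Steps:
N = -5/11 (N = 0*(-1/16) + 10*(-1/22) = 0 - 5/11 = -5/11 ≈ -0.45455)
u(g) = g/3
t(n, d) = ½ + d*n/18 (t(n, d) = ½ + ((d/3)*n)/6 = ½ + (d*n/3)/6 = ½ + d*n/18)
x(y, C) = -71/8 + y²/72 (x(y, C) = -9 + ((6 - 5)*(½ + y*y/18))/4 = -9 + (1*(½ + y²/18))/4 = -9 + (½ + y²/18)/4 = -9 + (⅛ + y²/72) = -71/8 + y²/72)
(N + 20)*x(-6, 1/(6 + 7)) = (-5/11 + 20)*(-71/8 + (1/72)*(-6)²) = 215*(-71/8 + (1/72)*36)/11 = 215*(-71/8 + ½)/11 = (215/11)*(-67/8) = -14405/88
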